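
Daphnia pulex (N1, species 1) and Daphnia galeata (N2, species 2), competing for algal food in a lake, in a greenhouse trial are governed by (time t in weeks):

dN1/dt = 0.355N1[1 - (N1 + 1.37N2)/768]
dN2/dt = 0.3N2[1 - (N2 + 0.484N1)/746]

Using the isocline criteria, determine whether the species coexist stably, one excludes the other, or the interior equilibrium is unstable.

Compare the nullcline intercepts: K1/α12 = 768/1.37 = 561 < K2 = 746; K2/α21 = 746/0.484 = 1540 > K1 = 768.
Since the inequalities point opposite ways, species 2 can invade but species 1 cannot.

species 2 excludes species 1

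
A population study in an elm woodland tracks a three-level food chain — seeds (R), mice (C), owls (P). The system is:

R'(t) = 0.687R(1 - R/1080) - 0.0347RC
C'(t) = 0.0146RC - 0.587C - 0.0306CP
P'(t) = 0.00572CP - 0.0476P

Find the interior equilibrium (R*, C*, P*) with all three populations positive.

R* ≈ 626, C* ≈ 8.32, P* ≈ 280

From dP/dt = 0: 0.00572C* = 0.0476, so C* = 8.32.
From dR/dt = 0: 0.687(1 - R*/1080) = 0.0347·8.32, giving R* = 1080·(1 - 0.42) = 626.
From dC/dt = 0: 0.0146·626 - 0.587 = 0.0306P*, so P* = 8.55/0.0306 = 280.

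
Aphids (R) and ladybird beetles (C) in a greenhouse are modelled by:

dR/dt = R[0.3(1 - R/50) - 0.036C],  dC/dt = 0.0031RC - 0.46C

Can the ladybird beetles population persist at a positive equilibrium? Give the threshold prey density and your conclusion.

The predator equation gives dC/dt > 0 only when R > 0.46/0.0031 = 148.
Without the predator, R → K = 50. Since 50 < 148, the predator cannot invade.

Threshold R = 148; K < 148, so no, the predator goes extinct.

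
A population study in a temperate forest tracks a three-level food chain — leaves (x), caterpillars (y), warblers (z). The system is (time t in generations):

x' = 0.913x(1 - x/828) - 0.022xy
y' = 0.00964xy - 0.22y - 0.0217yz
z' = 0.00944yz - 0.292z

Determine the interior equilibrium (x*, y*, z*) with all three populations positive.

x* ≈ 211, y* ≈ 30.9, z* ≈ 83.5

From dz/dt = 0: 0.00944y* = 0.292, so y* = 30.9.
From dx/dt = 0: 0.913(1 - x*/828) = 0.022·30.9, giving x* = 828·(1 - 0.745) = 211.
From dy/dt = 0: 0.00964·211 - 0.22 = 0.0217z*, so z* = 1.81/0.0217 = 83.5.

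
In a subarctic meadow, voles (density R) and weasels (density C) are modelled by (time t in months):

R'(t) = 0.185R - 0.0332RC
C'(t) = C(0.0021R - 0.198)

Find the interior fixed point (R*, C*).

R* ≈ 94.3, C* ≈ 5.57

Set dC/dt = 0 with C > 0: 0.0021R - 0.198 = 0, so R* = 0.198/0.0021 = 94.3.
Set dR/dt = 0 with R > 0: 0.185 - 0.0332C = 0, so C* = 0.185/0.0332 = 5.57.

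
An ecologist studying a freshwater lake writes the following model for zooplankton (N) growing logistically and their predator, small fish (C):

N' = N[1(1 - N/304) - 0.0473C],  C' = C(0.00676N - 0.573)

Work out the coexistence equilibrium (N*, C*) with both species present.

From dC/dt = 0 with C > 0: 0.00676N* = 0.573, so N* = 84.8.
Substitute into dN/dt = 0: 1(1 - 84.8/304) = 0.0473C*.
The bracket is 0.721, giving C* = 0.721/0.0473 = 15.2.

N* ≈ 84.8, C* ≈ 15.2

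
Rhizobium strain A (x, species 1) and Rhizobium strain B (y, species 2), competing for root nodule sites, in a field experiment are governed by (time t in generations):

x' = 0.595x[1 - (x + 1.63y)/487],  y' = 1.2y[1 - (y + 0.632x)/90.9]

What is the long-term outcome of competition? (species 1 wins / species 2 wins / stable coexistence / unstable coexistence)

species 1 excludes species 2

Compare the nullcline intercepts: K1/α12 = 487/1.63 = 299 > K2 = 90.9; K2/α21 = 90.9/0.632 = 144 < K1 = 487.
Since the inequalities point opposite ways, species 1 can invade but species 2 cannot.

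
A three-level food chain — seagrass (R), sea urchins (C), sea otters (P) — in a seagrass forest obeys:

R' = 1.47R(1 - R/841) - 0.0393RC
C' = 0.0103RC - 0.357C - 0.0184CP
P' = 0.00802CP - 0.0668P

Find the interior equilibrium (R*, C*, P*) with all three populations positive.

From dP/dt = 0: 0.00802C* = 0.0668, so C* = 8.33.
From dR/dt = 0: 1.47(1 - R*/841) = 0.0393·8.33, giving R* = 841·(1 - 0.223) = 654.
From dC/dt = 0: 0.0103·654 - 0.357 = 0.0184P*, so P* = 6.38/0.0184 = 347.

R* ≈ 654, C* ≈ 8.33, P* ≈ 347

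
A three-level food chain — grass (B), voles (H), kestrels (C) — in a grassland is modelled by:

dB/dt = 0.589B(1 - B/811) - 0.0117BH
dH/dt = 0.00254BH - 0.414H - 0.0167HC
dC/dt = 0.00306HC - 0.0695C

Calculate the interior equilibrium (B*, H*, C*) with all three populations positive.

From dC/dt = 0: 0.00306H* = 0.0695, so H* = 22.7.
From dB/dt = 0: 0.589(1 - B*/811) = 0.0117·22.7, giving B* = 811·(1 - 0.451) = 445.
From dH/dt = 0: 0.00254·445 - 0.414 = 0.0167C*, so C* = 0.717/0.0167 = 42.9.

B* ≈ 445, H* ≈ 22.7, C* ≈ 42.9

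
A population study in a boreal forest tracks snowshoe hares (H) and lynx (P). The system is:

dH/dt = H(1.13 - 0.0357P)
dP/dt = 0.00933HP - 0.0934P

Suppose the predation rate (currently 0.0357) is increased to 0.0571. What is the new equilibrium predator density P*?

P* ≈ 19.8

At the interior fixed point, setting dH/dt = 0 with H > 0 fixes P* = (prey growth rate)/(HP coefficient) — independent of the other coefficients.
With the change, P* = 1.13/0.0571 = 19.8; it falls from 31.7.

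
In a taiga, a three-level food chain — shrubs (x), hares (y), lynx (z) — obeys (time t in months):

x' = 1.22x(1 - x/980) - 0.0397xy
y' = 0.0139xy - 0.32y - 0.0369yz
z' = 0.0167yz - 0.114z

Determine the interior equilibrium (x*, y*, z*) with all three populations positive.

From dz/dt = 0: 0.0167y* = 0.114, so y* = 6.83.
From dx/dt = 0: 1.22(1 - x*/980) = 0.0397·6.83, giving x* = 980·(1 - 0.222) = 762.
From dy/dt = 0: 0.0139·762 - 0.32 = 0.0369z*, so z* = 10.3/0.0369 = 278.

x* ≈ 762, y* ≈ 6.83, z* ≈ 278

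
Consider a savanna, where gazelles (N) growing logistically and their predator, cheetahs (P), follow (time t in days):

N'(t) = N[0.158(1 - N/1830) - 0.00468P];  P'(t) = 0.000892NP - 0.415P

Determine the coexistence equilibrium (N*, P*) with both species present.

N* ≈ 465, P* ≈ 25.2

From dP/dt = 0 with P > 0: 0.000892N* = 0.415, so N* = 465.
Substitute into dN/dt = 0: 0.158(1 - 465/1830) = 0.00468P*.
The bracket is 0.746, giving P* = 0.118/0.00468 = 25.2.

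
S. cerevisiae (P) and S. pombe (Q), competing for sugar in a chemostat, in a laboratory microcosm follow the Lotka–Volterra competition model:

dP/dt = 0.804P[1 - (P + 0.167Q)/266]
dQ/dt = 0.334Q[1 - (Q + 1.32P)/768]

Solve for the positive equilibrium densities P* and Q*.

P* ≈ 177, Q* ≈ 535

Setting both brackets to zero gives the nullclines P + 0.167Q = 266 and 1.32P + Q = 768.
Substituting Q = 768 - 1.32P into the first: P(1 - 0.167·1.32) = 266 - 0.167·768.
So P* = 138/0.78 = 177, and then Q* = 768 - 1.32·177 = 535.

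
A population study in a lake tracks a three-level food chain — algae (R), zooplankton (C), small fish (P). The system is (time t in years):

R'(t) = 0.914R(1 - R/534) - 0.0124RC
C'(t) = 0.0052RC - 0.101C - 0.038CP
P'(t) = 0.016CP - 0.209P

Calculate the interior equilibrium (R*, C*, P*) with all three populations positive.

From dP/dt = 0: 0.016C* = 0.209, so C* = 13.1.
From dR/dt = 0: 0.914(1 - R*/534) = 0.0124·13.1, giving R* = 534·(1 - 0.177) = 439.
From dC/dt = 0: 0.0052·439 - 0.101 = 0.038P*, so P* = 2.18/0.038 = 57.5.

R* ≈ 439, C* ≈ 13.1, P* ≈ 57.5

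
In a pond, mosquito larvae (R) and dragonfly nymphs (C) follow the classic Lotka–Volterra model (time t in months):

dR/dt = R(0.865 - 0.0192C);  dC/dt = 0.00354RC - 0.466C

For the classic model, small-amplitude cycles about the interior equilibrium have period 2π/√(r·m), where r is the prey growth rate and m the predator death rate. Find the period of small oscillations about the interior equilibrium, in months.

Here r = 0.865 and m = 0.466, so r·m = 0.403.
ω = √0.403 = 0.635 per month, hence T = 2π/ω ≈ 9.9 months.

T ≈ 9.9 months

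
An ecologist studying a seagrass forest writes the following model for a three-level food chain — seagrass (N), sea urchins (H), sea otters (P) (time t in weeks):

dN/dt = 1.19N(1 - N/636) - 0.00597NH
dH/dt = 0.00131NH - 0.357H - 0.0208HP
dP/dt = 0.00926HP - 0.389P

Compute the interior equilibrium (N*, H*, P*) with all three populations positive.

N* ≈ 502, H* ≈ 42, P* ≈ 14.5

From dP/dt = 0: 0.00926H* = 0.389, so H* = 42.
From dN/dt = 0: 1.19(1 - N*/636) = 0.00597·42, giving N* = 636·(1 - 0.211) = 502.
From dH/dt = 0: 0.00131·502 - 0.357 = 0.0208P*, so P* = 0.301/0.0208 = 14.5.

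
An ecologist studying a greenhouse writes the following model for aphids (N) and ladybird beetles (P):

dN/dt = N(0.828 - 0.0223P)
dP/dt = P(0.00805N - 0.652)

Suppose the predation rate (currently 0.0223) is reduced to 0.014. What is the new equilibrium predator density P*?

P* ≈ 59.1

At the interior fixed point, setting dN/dt = 0 with N > 0 fixes P* = (prey growth rate)/(NP coefficient) — independent of the other coefficients.
With the change, P* = 0.828/0.014 = 59.1; it rises from 37.1.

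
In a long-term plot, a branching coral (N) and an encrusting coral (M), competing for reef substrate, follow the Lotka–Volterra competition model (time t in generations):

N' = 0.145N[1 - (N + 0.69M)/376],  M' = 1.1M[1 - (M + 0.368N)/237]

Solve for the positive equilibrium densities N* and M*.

N* ≈ 285, M* ≈ 132

Setting both brackets to zero gives the nullclines N + 0.69M = 376 and 0.368N + M = 237.
Substituting M = 237 - 0.368N into the first: N(1 - 0.69·0.368) = 376 - 0.69·237.
So N* = 212/0.746 = 285, and then M* = 237 - 0.368·285 = 132.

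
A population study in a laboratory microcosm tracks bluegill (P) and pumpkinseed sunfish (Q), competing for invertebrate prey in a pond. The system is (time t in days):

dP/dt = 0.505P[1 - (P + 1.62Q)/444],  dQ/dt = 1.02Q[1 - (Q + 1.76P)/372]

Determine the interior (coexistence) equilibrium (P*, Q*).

Setting both brackets to zero gives the nullclines P + 1.62Q = 444 and 1.76P + Q = 372.
Substituting Q = 372 - 1.76P into the first: P(1 - 1.62·1.76) = 444 - 1.62·372.
So P* = -159/-1.85 = 85.7, and then Q* = 372 - 1.76·85.7 = 221.

P* ≈ 85.7, Q* ≈ 221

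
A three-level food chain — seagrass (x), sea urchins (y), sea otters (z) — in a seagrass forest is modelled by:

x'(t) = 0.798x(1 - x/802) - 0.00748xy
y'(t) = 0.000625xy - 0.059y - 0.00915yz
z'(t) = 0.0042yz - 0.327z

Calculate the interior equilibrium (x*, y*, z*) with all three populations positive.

From dz/dt = 0: 0.0042y* = 0.327, so y* = 77.9.
From dx/dt = 0: 0.798(1 - x*/802) = 0.00748·77.9, giving x* = 802·(1 - 0.73) = 217.
From dy/dt = 0: 0.000625·217 - 0.059 = 0.00915z*, so z* = 0.0764/0.00915 = 8.35.

x* ≈ 217, y* ≈ 77.9, z* ≈ 8.35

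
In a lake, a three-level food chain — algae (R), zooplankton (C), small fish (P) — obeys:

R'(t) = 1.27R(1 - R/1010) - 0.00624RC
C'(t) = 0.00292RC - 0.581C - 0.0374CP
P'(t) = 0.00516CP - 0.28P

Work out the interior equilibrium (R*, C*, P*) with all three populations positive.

R* ≈ 741, C* ≈ 54.3, P* ≈ 42.3

From dP/dt = 0: 0.00516C* = 0.28, so C* = 54.3.
From dR/dt = 0: 1.27(1 - R*/1010) = 0.00624·54.3, giving R* = 1010·(1 - 0.267) = 741.
From dC/dt = 0: 0.00292·741 - 0.581 = 0.0374P*, so P* = 1.58/0.0374 = 42.3.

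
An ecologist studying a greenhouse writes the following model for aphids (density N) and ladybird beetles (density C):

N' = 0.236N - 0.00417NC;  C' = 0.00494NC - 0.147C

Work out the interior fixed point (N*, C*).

Set dC/dt = 0 with C > 0: 0.00494N - 0.147 = 0, so N* = 0.147/0.00494 = 29.8.
Set dN/dt = 0 with N > 0: 0.236 - 0.00417C = 0, so C* = 0.236/0.00417 = 56.6.

N* ≈ 29.8, C* ≈ 56.6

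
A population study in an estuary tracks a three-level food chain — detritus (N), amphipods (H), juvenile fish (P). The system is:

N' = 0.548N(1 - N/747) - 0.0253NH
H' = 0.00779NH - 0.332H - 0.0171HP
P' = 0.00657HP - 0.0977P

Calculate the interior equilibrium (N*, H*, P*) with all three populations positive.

From dP/dt = 0: 0.00657H* = 0.0977, so H* = 14.9.
From dN/dt = 0: 0.548(1 - N*/747) = 0.0253·14.9, giving N* = 747·(1 - 0.687) = 234.
From dH/dt = 0: 0.00779·234 - 0.332 = 0.0171P*, so P* = 1.49/0.0171 = 87.3.

N* ≈ 234, H* ≈ 14.9, P* ≈ 87.3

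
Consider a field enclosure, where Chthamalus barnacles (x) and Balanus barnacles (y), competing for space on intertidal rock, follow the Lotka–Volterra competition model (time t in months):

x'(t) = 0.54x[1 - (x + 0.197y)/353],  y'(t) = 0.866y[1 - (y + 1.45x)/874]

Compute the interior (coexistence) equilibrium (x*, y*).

Setting both brackets to zero gives the nullclines x + 0.197y = 353 and 1.45x + y = 874.
Substituting y = 874 - 1.45x into the first: x(1 - 0.197·1.45) = 353 - 0.197·874.
So x* = 181/0.714 = 253, and then y* = 874 - 1.45·253 = 507.

x* ≈ 253, y* ≈ 507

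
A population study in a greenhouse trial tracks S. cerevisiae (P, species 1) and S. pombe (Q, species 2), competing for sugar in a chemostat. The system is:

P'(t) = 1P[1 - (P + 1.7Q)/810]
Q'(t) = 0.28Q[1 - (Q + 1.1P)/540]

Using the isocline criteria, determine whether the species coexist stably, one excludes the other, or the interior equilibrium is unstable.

unstable coexistence (outcome depends on initial conditions)

Compare the nullcline intercepts: K1/α12 = 810/1.7 = 476 < K2 = 540; K2/α21 = 540/1.1 = 491 < K1 = 810.
Since both are reversed, neither can invade when rare; the interior point is a saddle.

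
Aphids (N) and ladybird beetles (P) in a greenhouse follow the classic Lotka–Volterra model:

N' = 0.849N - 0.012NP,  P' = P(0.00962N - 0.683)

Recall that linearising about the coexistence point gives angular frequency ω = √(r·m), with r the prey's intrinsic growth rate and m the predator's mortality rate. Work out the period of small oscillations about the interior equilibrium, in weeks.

Here r = 0.849 and m = 0.683, so r·m = 0.58.
ω = √0.58 = 0.761 per week, hence T = 2π/ω ≈ 8.25 weeks.

T ≈ 8.25 weeks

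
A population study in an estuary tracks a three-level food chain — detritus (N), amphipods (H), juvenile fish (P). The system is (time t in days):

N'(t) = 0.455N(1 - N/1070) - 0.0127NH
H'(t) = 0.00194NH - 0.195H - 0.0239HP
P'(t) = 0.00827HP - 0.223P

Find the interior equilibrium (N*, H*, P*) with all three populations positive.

From dP/dt = 0: 0.00827H* = 0.223, so H* = 27.
From dN/dt = 0: 0.455(1 - N*/1070) = 0.0127·27, giving N* = 1070·(1 - 0.753) = 265.
From dH/dt = 0: 0.00194·265 - 0.195 = 0.0239P*, so P* = 0.318/0.0239 = 13.3.

N* ≈ 265, H* ≈ 27, P* ≈ 13.3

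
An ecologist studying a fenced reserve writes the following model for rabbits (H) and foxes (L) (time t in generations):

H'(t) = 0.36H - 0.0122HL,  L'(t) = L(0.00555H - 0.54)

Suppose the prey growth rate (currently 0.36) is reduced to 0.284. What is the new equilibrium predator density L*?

At the interior fixed point, setting dH/dt = 0 with H > 0 fixes L* = (prey growth rate)/(HL coefficient) — independent of the other coefficients.
With the change, L* = 0.284/0.0122 = 23.3; it falls from 29.5.

L* ≈ 23.3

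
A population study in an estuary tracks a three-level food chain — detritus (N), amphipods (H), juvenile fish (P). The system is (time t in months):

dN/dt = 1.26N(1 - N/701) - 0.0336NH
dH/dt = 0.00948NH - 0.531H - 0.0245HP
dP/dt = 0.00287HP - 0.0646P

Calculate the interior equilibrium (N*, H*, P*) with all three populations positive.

From dP/dt = 0: 0.00287H* = 0.0646, so H* = 22.5.
From dN/dt = 0: 1.26(1 - N*/701) = 0.0336·22.5, giving N* = 701·(1 - 0.6) = 280.
From dH/dt = 0: 0.00948·280 - 0.531 = 0.0245P*, so P* = 2.13/0.0245 = 86.8.

N* ≈ 280, H* ≈ 22.5, P* ≈ 86.8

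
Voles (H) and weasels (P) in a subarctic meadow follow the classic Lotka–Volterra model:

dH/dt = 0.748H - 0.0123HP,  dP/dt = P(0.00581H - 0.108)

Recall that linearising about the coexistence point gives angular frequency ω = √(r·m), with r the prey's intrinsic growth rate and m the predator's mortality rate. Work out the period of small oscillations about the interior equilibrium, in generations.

Here r = 0.748 and m = 0.108, so r·m = 0.0808.
ω = √0.0808 = 0.284 per generation, hence T = 2π/ω ≈ 22.1 generations.

T ≈ 22.1 generations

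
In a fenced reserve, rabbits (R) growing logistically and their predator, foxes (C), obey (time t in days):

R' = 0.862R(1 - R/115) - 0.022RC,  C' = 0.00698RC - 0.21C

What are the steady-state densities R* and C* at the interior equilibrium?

From dC/dt = 0 with C > 0: 0.00698R* = 0.21, so R* = 30.1.
Substitute into dR/dt = 0: 0.862(1 - 30.1/115) = 0.022C*.
The bracket is 0.738, giving C* = 0.636/0.022 = 28.9.

R* ≈ 30.1, C* ≈ 28.9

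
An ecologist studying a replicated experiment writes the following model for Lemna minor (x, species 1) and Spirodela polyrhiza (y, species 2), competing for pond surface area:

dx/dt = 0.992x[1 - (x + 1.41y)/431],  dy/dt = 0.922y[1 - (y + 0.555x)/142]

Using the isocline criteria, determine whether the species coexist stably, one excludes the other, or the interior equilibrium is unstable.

Compare the nullcline intercepts: K1/α12 = 431/1.41 = 306 > K2 = 142; K2/α21 = 142/0.555 = 256 < K1 = 431.
Since the inequalities point opposite ways, species 1 can invade but species 2 cannot.

species 1 excludes species 2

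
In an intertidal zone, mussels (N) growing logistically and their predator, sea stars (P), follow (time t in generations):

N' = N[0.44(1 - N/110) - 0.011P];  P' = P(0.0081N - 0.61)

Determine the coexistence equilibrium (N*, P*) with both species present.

From dP/dt = 0 with P > 0: 0.0081N* = 0.61, so N* = 75.3.
Substitute into dN/dt = 0: 0.44(1 - 75.3/110) = 0.011P*.
The bracket is 0.315, giving P* = 0.139/0.011 = 12.6.

N* ≈ 75.3, P* ≈ 12.6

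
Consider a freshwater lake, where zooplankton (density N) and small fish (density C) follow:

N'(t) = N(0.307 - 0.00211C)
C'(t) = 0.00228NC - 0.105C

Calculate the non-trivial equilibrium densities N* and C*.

Set dC/dt = 0 with C > 0: 0.00228N - 0.105 = 0, so N* = 0.105/0.00228 = 46.1.
Set dN/dt = 0 with N > 0: 0.307 - 0.00211C = 0, so C* = 0.307/0.00211 = 145.

N* ≈ 46.1, C* ≈ 145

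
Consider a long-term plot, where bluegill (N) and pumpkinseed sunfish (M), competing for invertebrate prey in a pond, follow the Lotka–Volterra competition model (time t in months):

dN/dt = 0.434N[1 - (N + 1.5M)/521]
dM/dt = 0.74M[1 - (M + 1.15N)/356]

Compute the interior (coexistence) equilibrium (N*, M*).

N* ≈ 17.9, M* ≈ 335

Setting both brackets to zero gives the nullclines N + 1.5M = 521 and 1.15N + M = 356.
Substituting M = 356 - 1.15N into the first: N(1 - 1.5·1.15) = 521 - 1.5·356.
So N* = -13/-0.725 = 17.9, and then M* = 356 - 1.15·17.9 = 335.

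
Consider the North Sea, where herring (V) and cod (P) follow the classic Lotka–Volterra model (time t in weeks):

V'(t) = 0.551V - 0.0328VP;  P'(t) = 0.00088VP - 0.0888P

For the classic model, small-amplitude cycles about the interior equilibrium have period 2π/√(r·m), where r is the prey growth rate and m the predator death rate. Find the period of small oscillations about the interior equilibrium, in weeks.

T ≈ 28.4 weeks

Here r = 0.551 and m = 0.0888, so r·m = 0.0489.
ω = √0.0489 = 0.221 per week, hence T = 2π/ω ≈ 28.4 weeks.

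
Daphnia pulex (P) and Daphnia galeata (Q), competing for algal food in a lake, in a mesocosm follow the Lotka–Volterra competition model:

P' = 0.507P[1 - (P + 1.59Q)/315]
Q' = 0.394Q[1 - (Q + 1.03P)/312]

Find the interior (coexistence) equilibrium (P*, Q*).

Setting both brackets to zero gives the nullclines P + 1.59Q = 315 and 1.03P + Q = 312.
Substituting Q = 312 - 1.03P into the first: P(1 - 1.59·1.03) = 315 - 1.59·312.
So P* = -181/-0.638 = 284, and then Q* = 312 - 1.03·284 = 19.5.

P* ≈ 284, Q* ≈ 19.5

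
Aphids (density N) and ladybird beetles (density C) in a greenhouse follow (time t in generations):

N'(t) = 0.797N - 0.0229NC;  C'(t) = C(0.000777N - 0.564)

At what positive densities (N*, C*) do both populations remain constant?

N* ≈ 726, C* ≈ 34.8

Set dC/dt = 0 with C > 0: 0.000777N - 0.564 = 0, so N* = 0.564/0.000777 = 726.
Set dN/dt = 0 with N > 0: 0.797 - 0.0229C = 0, so C* = 0.797/0.0229 = 34.8.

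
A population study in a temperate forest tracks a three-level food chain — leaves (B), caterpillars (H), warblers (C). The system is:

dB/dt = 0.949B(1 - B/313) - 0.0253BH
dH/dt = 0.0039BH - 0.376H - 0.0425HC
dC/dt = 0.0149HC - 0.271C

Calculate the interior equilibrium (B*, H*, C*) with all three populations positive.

B* ≈ 161, H* ≈ 18.2, C* ≈ 5.95

From dC/dt = 0: 0.0149H* = 0.271, so H* = 18.2.
From dB/dt = 0: 0.949(1 - B*/313) = 0.0253·18.2, giving B* = 313·(1 - 0.485) = 161.
From dH/dt = 0: 0.0039·161 - 0.376 = 0.0425C*, so C* = 0.253/0.0425 = 5.95.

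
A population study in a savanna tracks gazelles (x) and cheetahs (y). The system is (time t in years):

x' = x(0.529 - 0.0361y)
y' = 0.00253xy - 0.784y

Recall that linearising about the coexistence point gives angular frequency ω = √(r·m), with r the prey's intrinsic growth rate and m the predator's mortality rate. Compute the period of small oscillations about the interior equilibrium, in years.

Here r = 0.529 and m = 0.784, so r·m = 0.415.
ω = √0.415 = 0.644 per year, hence T = 2π/ω ≈ 9.76 years.

T ≈ 9.76 years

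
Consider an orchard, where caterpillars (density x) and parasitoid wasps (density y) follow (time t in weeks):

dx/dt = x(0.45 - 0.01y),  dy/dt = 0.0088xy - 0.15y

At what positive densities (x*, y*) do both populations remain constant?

x* ≈ 17, y* ≈ 45

Set dy/dt = 0 with y > 0: 0.0088x - 0.15 = 0, so x* = 0.15/0.0088 = 17.
Set dx/dt = 0 with x > 0: 0.45 - 0.01y = 0, so y* = 0.45/0.01 = 45.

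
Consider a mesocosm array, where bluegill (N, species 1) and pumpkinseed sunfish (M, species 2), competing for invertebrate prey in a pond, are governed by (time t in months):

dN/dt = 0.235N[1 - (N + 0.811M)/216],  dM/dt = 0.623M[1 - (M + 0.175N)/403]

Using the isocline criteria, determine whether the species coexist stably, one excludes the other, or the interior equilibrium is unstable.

species 2 excludes species 1

Compare the nullcline intercepts: K1/α12 = 216/0.811 = 266 < K2 = 403; K2/α21 = 403/0.175 = 2300 > K1 = 216.
Since the inequalities point opposite ways, species 2 can invade but species 1 cannot.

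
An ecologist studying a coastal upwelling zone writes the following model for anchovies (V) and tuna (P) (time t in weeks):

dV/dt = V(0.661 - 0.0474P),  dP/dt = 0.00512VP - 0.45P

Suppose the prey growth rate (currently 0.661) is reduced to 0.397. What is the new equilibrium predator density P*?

P* ≈ 8.38

At the interior fixed point, setting dV/dt = 0 with V > 0 fixes P* = (prey growth rate)/(VP coefficient) — independent of the other coefficients.
With the change, P* = 0.397/0.0474 = 8.38; it falls from 13.9.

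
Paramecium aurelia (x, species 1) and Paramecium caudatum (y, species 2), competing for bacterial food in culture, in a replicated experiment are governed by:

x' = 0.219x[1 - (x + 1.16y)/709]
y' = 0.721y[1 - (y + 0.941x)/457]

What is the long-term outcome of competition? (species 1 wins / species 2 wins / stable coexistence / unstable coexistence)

species 1 excludes species 2

Compare the nullcline intercepts: K1/α12 = 709/1.16 = 611 > K2 = 457; K2/α21 = 457/0.941 = 486 < K1 = 709.
Since the inequalities point opposite ways, species 1 can invade but species 2 cannot.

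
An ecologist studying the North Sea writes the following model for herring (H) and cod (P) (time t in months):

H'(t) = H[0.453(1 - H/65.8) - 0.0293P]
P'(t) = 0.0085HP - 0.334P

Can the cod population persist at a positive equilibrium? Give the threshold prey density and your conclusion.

The predator equation gives dP/dt > 0 only when H > 0.334/0.0085 = 39.3.
Without the predator, H → K = 65.8. Since 65.8 > 39.3, the predator can invade and persist.

Threshold H = 39.3; K > 39.3, so yes, the predator persists.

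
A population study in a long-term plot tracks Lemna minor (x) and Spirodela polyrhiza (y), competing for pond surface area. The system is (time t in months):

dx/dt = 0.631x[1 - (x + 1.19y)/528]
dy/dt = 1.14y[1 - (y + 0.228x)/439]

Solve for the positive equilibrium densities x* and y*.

Setting both brackets to zero gives the nullclines x + 1.19y = 528 and 0.228x + y = 439.
Substituting y = 439 - 0.228x into the first: x(1 - 1.19·0.228) = 528 - 1.19·439.
So x* = 5.59/0.729 = 7.67, and then y* = 439 - 0.228·7.67 = 437.

x* ≈ 7.67, y* ≈ 437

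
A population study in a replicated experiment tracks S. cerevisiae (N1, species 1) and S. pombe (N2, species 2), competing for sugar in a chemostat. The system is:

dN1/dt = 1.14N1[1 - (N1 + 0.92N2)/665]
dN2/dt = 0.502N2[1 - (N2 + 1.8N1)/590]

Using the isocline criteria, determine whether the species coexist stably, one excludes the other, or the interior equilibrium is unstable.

Compare the nullcline intercepts: K1/α12 = 665/0.92 = 723 > K2 = 590; K2/α21 = 590/1.8 = 328 < K1 = 665.
Since the inequalities point opposite ways, species 1 can invade but species 2 cannot.

species 1 excludes species 2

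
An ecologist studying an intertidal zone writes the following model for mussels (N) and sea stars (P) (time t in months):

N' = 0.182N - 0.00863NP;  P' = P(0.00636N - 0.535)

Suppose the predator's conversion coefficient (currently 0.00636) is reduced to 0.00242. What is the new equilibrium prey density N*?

N* ≈ 221

At the interior fixed point, setting dP/dt = 0 with P > 0 fixes N* = (predator death rate)/(NP coefficient) — independent of the other coefficients.
With the change, N* = 0.535/0.00242 = 221; it rises from 84.1.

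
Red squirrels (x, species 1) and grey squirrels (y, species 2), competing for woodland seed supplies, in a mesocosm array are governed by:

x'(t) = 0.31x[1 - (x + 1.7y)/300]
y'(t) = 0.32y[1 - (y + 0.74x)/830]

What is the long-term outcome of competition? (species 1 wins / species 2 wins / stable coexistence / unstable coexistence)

Compare the nullcline intercepts: K1/α12 = 300/1.7 = 176 < K2 = 830; K2/α21 = 830/0.74 = 1120 > K1 = 300.
Since the inequalities point opposite ways, species 2 can invade but species 1 cannot.

species 2 excludes species 1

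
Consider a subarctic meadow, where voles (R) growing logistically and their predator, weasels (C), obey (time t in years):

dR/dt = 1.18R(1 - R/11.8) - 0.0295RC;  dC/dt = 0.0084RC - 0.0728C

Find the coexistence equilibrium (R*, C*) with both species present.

R* ≈ 8.67, C* ≈ 10.6

From dC/dt = 0 with C > 0: 0.0084R* = 0.0728, so R* = 8.67.
Substitute into dR/dt = 0: 1.18(1 - 8.67/11.8) = 0.0295C*.
The bracket is 0.266, giving C* = 0.313/0.0295 = 10.6.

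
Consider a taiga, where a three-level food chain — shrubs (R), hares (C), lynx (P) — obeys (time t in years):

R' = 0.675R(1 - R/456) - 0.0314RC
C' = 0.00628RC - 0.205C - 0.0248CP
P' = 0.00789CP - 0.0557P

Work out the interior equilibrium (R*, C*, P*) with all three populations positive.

R* ≈ 306, C* ≈ 7.06, P* ≈ 69.3

From dP/dt = 0: 0.00789C* = 0.0557, so C* = 7.06.
From dR/dt = 0: 0.675(1 - R*/456) = 0.0314·7.06, giving R* = 456·(1 - 0.328) = 306.
From dC/dt = 0: 0.00628·306 - 0.205 = 0.0248P*, so P* = 1.72/0.0248 = 69.3.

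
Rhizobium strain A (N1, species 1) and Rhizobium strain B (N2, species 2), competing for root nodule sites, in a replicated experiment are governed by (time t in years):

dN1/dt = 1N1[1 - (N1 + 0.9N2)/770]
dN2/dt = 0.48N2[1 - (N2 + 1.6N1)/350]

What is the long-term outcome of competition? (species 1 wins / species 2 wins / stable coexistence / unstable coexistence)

species 1 excludes species 2

Compare the nullcline intercepts: K1/α12 = 770/0.9 = 856 > K2 = 350; K2/α21 = 350/1.6 = 219 < K1 = 770.
Since the inequalities point opposite ways, species 1 can invade but species 2 cannot.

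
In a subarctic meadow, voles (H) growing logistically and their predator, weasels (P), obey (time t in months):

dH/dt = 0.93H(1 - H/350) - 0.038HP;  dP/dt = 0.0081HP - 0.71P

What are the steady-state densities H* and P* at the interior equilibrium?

From dP/dt = 0 with P > 0: 0.0081H* = 0.71, so H* = 87.7.
Substitute into dH/dt = 0: 0.93(1 - 87.7/350) = 0.038P*.
The bracket is 0.75, giving P* = 0.697/0.038 = 18.3.

H* ≈ 87.7, P* ≈ 18.3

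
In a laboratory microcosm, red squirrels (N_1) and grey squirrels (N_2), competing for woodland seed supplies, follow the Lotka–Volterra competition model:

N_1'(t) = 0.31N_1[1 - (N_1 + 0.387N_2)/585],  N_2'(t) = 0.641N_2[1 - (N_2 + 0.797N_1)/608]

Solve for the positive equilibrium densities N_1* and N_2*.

Setting both brackets to zero gives the nullclines N_1 + 0.387N_2 = 585 and 0.797N_1 + N_2 = 608.
Substituting N_2 = 608 - 0.797N_1 into the first: N_1(1 - 0.387·0.797) = 585 - 0.387·608.
So N_1* = 350/0.692 = 506, and then N_2* = 608 - 0.797·506 = 205.

N_1* ≈ 506, N_2* ≈ 205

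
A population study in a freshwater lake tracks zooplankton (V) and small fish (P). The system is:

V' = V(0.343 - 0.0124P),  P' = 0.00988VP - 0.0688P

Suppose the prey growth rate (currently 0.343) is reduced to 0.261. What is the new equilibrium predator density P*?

P* ≈ 21

At the interior fixed point, setting dV/dt = 0 with V > 0 fixes P* = (prey growth rate)/(VP coefficient) — independent of the other coefficients.
With the change, P* = 0.261/0.0124 = 21; it falls from 27.7.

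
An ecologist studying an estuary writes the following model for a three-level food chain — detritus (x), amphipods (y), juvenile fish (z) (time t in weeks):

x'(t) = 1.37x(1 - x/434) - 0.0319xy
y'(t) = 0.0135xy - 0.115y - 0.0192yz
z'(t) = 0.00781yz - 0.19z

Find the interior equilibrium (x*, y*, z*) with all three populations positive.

x* ≈ 188, y* ≈ 24.3, z* ≈ 126

From dz/dt = 0: 0.00781y* = 0.19, so y* = 24.3.
From dx/dt = 0: 1.37(1 - x*/434) = 0.0319·24.3, giving x* = 434·(1 - 0.566) = 188.
From dy/dt = 0: 0.0135·188 - 0.115 = 0.0192z*, so z* = 2.43/0.0192 = 126.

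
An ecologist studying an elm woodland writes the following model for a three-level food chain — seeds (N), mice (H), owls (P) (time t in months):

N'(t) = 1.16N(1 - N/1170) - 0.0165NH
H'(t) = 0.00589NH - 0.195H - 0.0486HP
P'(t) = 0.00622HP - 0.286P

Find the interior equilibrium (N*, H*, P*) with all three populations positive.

From dP/dt = 0: 0.00622H* = 0.286, so H* = 46.
From dN/dt = 0: 1.16(1 - N*/1170) = 0.0165·46, giving N* = 1170·(1 - 0.654) = 405.
From dH/dt = 0: 0.00589·405 - 0.195 = 0.0486P*, so P* = 2.19/0.0486 = 45.

N* ≈ 405, H* ≈ 46, P* ≈ 45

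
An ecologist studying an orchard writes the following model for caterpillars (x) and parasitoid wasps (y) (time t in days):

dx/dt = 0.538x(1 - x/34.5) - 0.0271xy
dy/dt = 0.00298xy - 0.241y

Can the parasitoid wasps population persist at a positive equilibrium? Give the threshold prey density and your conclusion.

Threshold x = 80.9; K < 80.9, so no, the predator goes extinct.

The predator equation gives dy/dt > 0 only when x > 0.241/0.00298 = 80.9.
Without the predator, x → K = 34.5. Since 34.5 < 80.9, the predator cannot invade.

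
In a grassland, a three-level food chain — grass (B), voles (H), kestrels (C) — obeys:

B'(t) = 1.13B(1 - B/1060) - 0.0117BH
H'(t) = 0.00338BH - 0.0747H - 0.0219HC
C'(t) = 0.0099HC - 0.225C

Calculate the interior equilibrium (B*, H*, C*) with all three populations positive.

B* ≈ 811, H* ≈ 22.7, C* ≈ 122

From dC/dt = 0: 0.0099H* = 0.225, so H* = 22.7.
From dB/dt = 0: 1.13(1 - B*/1060) = 0.0117·22.7, giving B* = 1060·(1 - 0.235) = 811.
From dH/dt = 0: 0.00338·811 - 0.0747 = 0.0219C*, so C* = 2.67/0.0219 = 122.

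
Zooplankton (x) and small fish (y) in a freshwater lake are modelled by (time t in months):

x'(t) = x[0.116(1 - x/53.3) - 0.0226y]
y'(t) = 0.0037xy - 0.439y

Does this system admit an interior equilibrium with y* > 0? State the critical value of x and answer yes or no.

Threshold x = 119; K < 119, so no, the predator goes extinct.

The predator equation gives dy/dt > 0 only when x > 0.439/0.0037 = 119.
Without the predator, x → K = 53.3. Since 53.3 < 119, the predator cannot invade.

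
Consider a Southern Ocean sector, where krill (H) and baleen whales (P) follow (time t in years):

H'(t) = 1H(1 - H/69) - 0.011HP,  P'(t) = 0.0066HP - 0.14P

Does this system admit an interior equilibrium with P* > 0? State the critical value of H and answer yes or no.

The predator equation gives dP/dt > 0 only when H > 0.14/0.0066 = 21.2.
Without the predator, H → K = 69. Since 69 > 21.2, the predator can invade and persist.

Threshold H = 21.2; K > 21.2, so yes, the predator persists.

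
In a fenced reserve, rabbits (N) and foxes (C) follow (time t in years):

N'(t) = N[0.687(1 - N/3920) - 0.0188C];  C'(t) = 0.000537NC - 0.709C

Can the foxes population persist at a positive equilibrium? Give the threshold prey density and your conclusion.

Threshold N = 1320; K > 1320, so yes, the predator persists.

The predator equation gives dC/dt > 0 only when N > 0.709/0.000537 = 1320.
Without the predator, N → K = 3920. Since 3920 > 1320, the predator can invade and persist.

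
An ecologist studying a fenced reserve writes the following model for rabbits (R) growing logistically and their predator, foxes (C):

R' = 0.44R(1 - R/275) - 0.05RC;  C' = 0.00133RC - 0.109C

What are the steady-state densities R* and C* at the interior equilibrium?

From dC/dt = 0 with C > 0: 0.00133R* = 0.109, so R* = 82.
Substitute into dR/dt = 0: 0.44(1 - 82/275) = 0.05C*.
The bracket is 0.702, giving C* = 0.309/0.05 = 6.18.

R* ≈ 82, C* ≈ 6.18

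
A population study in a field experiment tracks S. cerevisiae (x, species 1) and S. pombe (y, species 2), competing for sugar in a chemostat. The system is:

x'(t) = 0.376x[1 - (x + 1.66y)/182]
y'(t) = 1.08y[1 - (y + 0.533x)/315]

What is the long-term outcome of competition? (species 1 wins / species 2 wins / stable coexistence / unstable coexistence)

Compare the nullcline intercepts: K1/α12 = 182/1.66 = 110 < K2 = 315; K2/α21 = 315/0.533 = 591 > K1 = 182.
Since the inequalities point opposite ways, species 2 can invade but species 1 cannot.

species 2 excludes species 1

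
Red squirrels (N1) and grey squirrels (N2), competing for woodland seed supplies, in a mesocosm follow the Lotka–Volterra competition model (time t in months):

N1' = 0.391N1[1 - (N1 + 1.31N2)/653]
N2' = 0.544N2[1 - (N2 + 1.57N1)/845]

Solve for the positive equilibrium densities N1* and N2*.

N1* ≈ 430, N2* ≈ 171

Setting both brackets to zero gives the nullclines N1 + 1.31N2 = 653 and 1.57N1 + N2 = 845.
Substituting N2 = 845 - 1.57N1 into the first: N1(1 - 1.31·1.57) = 653 - 1.31·845.
So N1* = -454/-1.06 = 430, and then N2* = 845 - 1.57·430 = 171.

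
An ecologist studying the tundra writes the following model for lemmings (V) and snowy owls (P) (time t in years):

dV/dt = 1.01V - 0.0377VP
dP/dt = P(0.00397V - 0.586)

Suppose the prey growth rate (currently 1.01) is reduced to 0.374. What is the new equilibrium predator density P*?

At the interior fixed point, setting dV/dt = 0 with V > 0 fixes P* = (prey growth rate)/(VP coefficient) — independent of the other coefficients.
With the change, P* = 0.374/0.0377 = 9.92; it falls from 26.8.

P* ≈ 9.92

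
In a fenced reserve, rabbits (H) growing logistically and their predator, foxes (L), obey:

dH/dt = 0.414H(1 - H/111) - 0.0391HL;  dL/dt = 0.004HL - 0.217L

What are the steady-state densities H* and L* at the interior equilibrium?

From dL/dt = 0 with L > 0: 0.004H* = 0.217, so H* = 54.2.
Substitute into dH/dt = 0: 0.414(1 - 54.2/111) = 0.0391L*.
The bracket is 0.511, giving L* = 0.212/0.0391 = 5.41.

H* ≈ 54.2, L* ≈ 5.41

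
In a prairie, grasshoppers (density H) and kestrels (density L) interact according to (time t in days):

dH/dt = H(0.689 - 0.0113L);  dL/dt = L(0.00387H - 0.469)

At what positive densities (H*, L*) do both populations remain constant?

Set dL/dt = 0 with L > 0: 0.00387H - 0.469 = 0, so H* = 0.469/0.00387 = 121.
Set dH/dt = 0 with H > 0: 0.689 - 0.0113L = 0, so L* = 0.689/0.0113 = 61.

H* ≈ 121, L* ≈ 61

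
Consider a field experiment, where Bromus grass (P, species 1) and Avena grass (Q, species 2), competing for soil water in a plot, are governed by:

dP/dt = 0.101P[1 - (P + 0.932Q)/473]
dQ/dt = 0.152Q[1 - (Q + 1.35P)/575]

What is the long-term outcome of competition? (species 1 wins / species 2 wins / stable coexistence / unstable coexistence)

unstable coexistence (outcome depends on initial conditions)

Compare the nullcline intercepts: K1/α12 = 473/0.932 = 508 < K2 = 575; K2/α21 = 575/1.35 = 426 < K1 = 473.
Since both are reversed, neither can invade when rare; the interior point is a saddle.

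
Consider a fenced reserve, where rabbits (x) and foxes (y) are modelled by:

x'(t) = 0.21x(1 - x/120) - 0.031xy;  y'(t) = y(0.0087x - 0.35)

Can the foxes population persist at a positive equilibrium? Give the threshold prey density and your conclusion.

The predator equation gives dy/dt > 0 only when x > 0.35/0.0087 = 40.2.
Without the predator, x → K = 120. Since 120 > 40.2, the predator can invade and persist.

Threshold x = 40.2; K > 40.2, so yes, the predator persists.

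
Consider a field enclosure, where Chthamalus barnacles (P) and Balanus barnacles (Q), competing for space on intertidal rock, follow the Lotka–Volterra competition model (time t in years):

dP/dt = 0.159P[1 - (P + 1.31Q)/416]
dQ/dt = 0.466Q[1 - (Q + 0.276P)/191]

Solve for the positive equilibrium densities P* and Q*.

P* ≈ 260, Q* ≈ 119

Setting both brackets to zero gives the nullclines P + 1.31Q = 416 and 0.276P + Q = 191.
Substituting Q = 191 - 0.276P into the first: P(1 - 1.31·0.276) = 416 - 1.31·191.
So P* = 166/0.638 = 260, and then Q* = 191 - 0.276·260 = 119.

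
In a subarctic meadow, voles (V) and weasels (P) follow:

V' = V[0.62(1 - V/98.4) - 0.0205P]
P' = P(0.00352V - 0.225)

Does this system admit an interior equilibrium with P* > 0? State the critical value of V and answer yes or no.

The predator equation gives dP/dt > 0 only when V > 0.225/0.00352 = 63.9.
Without the predator, V → K = 98.4. Since 98.4 > 63.9, the predator can invade and persist.

Threshold V = 63.9; K > 63.9, so yes, the predator persists.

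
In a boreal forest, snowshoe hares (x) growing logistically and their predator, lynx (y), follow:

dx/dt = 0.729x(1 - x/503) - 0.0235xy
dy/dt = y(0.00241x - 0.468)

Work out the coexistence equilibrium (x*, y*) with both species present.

x* ≈ 194, y* ≈ 19

From dy/dt = 0 with y > 0: 0.00241x* = 0.468, so x* = 194.
Substitute into dx/dt = 0: 0.729(1 - 194/503) = 0.0235y*.
The bracket is 0.614, giving y* = 0.448/0.0235 = 19.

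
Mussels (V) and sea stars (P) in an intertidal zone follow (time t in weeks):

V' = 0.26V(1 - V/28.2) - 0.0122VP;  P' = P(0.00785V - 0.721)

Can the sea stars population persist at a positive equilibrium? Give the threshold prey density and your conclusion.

Threshold V = 91.8; K < 91.8, so no, the predator goes extinct.

The predator equation gives dP/dt > 0 only when V > 0.721/0.00785 = 91.8.
Without the predator, V → K = 28.2. Since 28.2 < 91.8, the predator cannot invade.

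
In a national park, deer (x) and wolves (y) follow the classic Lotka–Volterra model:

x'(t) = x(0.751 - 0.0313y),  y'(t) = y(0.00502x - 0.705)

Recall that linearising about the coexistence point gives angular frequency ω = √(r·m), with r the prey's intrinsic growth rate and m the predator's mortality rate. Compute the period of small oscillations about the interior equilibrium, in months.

Here r = 0.751 and m = 0.705, so r·m = 0.529.
ω = √0.529 = 0.728 per month, hence T = 2π/ω ≈ 8.64 months.

T ≈ 8.64 months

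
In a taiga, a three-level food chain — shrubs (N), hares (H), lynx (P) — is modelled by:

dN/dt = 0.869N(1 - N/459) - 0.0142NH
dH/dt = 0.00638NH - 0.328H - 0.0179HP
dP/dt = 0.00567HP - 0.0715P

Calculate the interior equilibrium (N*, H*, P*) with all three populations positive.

N* ≈ 364, H* ≈ 12.6, P* ≈ 112

From dP/dt = 0: 0.00567H* = 0.0715, so H* = 12.6.
From dN/dt = 0: 0.869(1 - N*/459) = 0.0142·12.6, giving N* = 459·(1 - 0.206) = 364.
From dH/dt = 0: 0.00638·364 - 0.328 = 0.0179P*, so P* = 2/0.0179 = 112.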